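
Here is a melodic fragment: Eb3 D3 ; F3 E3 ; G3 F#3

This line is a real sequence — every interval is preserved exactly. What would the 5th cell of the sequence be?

B3 A#3

The 2-note cells begin on Eb3, F3, G3 — each up a 2nd from the last.
Carrying on: A3 → B3.
From B3 the exact shape gives B3 A#3.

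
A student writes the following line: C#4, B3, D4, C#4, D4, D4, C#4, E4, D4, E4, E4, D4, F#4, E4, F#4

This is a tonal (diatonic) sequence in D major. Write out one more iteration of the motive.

F#4 E4 G4 F#4 G4

The 5-note cells begin on C#4, D4, E4 — each up a 2nd from the last.
Statement 4 starts on F#4 and keeps the same diatonic contour: F#4 E4 G4 F#4 G4.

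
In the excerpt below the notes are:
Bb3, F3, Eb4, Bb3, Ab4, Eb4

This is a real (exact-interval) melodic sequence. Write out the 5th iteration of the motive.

Gb5 Db5

Unit = 2 notes; the statements start on Bb3, Eb4, Ab4, moving up a 4th each time.
Continuing the starts: Db5 → Gb5.
Statement 5 starts on Gb5 and keeps the same exact contour: Gb5 Db5.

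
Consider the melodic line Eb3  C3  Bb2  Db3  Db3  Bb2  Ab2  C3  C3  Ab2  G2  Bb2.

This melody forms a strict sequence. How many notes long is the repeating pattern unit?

Try groups of 4 (3 cells in 12 notes):
Eb3 C3 Bb2 Db3 | Db3 Bb2 Ab2 C3 | C3 Ab2 G2 Bb2
Each cell is the previous one down a 2nd — so the unit is 4 notes.

4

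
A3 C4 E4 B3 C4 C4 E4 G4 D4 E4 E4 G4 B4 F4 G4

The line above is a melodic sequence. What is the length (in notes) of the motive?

5

There are 15 notes; a 5-note unit gives 3 cells:
A3 C4 E4 B3 C4 | C4 E4 G4 D4 E4 | E4 G4 B4 F4 G4
That's a consistent up a 3rd shift per cell, and no other grouping gives one.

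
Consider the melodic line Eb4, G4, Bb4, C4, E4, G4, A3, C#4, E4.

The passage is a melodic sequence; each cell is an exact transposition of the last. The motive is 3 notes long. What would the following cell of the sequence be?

With a 3-note motive the entries are Eb4, C4, A3, each down a 3rd from the previous.
So cell 4 is F#3 A#3 C#4.

F#3 A#3 C#4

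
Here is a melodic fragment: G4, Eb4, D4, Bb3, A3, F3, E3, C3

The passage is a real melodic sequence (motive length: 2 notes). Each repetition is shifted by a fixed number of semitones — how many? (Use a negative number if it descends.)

-5

With a 2-note motive the entries are G4, D4, A3, E3, each down a 4th from the previous.
Counting half-steps from G4 to D4: -5.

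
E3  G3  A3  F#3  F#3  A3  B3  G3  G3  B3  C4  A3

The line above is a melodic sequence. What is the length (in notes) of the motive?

There are 12 notes; a 4-note unit gives 3 cells:
E3 G3 A3 F#3 | F#3 A3 B3 G3 | G3 B3 C4 A3
Each cell is the previous one up a 2nd — so the unit is 4 notes.

4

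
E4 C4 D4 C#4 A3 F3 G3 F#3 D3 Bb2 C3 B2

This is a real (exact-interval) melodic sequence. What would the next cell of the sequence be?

With a 4-note motive the entries are E4, A3, D3, each down a 5th from the previous.
From G2 the exact shape gives G2 Eb2 F2 E2.

G2 Eb2 F2 E2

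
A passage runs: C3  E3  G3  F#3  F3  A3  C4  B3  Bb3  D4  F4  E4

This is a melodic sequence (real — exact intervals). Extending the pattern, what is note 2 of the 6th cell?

F5

The unit is 4 notes. Position-2 pitches of the 3 shown cells: E3, A3, D4.
Extending up a 4th: G4 → C5 → F5.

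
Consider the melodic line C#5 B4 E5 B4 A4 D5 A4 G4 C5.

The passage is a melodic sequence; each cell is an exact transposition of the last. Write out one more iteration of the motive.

Taking 3-note groups, the heads are C#5, B4, A4: the pattern moves down a 2nd.
So cell 4 is G4 F4 Bb4.

G4 F4 Bb4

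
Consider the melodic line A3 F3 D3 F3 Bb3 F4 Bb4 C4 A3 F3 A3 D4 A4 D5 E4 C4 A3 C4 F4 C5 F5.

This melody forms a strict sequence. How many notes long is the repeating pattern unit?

There are 21 notes; a 7-note unit gives 3 cells:
A3 F3 D3 F3 Bb3 F4 Bb4 | C4 A3 F3 A3 D4 A4 D5 | E4 C4 A3 C4 F4 C5 F5
Each cell is the previous one up a 3rd — so the unit is 7 notes.

7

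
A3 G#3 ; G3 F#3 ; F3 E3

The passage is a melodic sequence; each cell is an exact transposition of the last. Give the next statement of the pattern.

With a 2-note motive the entries are A3, G3, F3, each down a 2nd from the previous.
From Eb3 the exact shape gives Eb3 D3.

Eb3 D3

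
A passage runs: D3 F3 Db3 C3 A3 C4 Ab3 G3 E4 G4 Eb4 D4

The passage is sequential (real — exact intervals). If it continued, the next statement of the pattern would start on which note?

Unit = 4 notes; the statements start on D3, A3, E4, moving up a 5th each time.
One more step up a 5th gives B4.

B4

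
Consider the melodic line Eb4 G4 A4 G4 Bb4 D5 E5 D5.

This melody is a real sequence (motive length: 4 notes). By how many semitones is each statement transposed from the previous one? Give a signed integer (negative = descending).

The 4-note cells begin on Eb4, Bb4 — each up a 5th from the last.
Counting half-steps from Eb4 to Bb4: 7.

7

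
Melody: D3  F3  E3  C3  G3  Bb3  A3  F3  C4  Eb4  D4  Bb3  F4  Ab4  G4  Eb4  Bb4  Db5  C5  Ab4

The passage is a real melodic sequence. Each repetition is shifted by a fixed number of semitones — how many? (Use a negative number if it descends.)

The 4-note cells begin on D3, G3, C4, F4, Bb4 — each up a 4th from the last.
D3→G3 is 55 − 50 = 5 semitones.

5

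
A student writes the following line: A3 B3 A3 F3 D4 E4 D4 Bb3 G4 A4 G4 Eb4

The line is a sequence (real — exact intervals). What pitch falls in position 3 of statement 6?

Bb5

The unit is 4 notes. Position-3 pitches of the 3 shown cells: A3, D4, G4.
Carrying that up a 4th forward: C5 → F5 → Bb5.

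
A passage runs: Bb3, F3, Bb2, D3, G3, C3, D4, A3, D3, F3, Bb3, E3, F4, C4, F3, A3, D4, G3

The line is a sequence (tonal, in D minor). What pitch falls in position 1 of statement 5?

Grouping in 6s, the 1st note of each cell is Bb3, D4, F4.
Carrying that up a 3rd forward: A4 → C5.

C5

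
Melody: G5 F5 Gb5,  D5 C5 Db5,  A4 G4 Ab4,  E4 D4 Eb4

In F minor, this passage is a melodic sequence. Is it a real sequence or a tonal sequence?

real

Each cell has the same semitone pattern (-2, 1) — intervals are preserved exactly.
And Gb5 lies outside F minor, so the sequence is real rather than tonal.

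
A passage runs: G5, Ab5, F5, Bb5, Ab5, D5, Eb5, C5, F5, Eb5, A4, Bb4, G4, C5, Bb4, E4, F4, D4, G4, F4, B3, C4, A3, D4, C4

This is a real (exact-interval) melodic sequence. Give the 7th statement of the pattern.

C#3 D3 B2 E3 D3

Taking 5-note groups, the heads are G5, D5, A4, E4, B3: the pattern moves down a 4th.
Continuing the starts: F#3 → C#3.
Statement 7 starts on C#3 and keeps the same exact contour: C#3 D3 B2 E3 D3.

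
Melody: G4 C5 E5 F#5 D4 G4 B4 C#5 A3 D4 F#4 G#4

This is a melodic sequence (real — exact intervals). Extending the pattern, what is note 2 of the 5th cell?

The unit is 4 notes. Position-2 pitches of the 3 shown cells: C5, G4, D4.
Carrying that down a 4th forward: A3 → E3.

E3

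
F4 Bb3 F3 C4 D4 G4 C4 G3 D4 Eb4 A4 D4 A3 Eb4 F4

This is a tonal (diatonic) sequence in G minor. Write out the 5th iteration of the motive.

C5 F4 C4 G4 A4

Taking 5-note groups, the heads are F4, G4, A4: the pattern moves up a 2nd.
Carrying on: Bb4 → C5.
So cell 5 is C5 F4 C4 G4 A4.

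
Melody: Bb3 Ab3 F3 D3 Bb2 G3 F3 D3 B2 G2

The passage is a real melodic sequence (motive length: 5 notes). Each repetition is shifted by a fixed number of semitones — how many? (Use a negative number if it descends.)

-3

Taking 5-note groups, the heads are Bb3, G3: the pattern moves down a 3rd.
Counting half-steps from Bb3 to G3: -3.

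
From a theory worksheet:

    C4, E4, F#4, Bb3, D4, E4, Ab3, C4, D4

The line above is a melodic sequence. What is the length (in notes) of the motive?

3

There are 9 notes; a 3-note unit gives 3 cells:
C4 E4 F#4 | Bb3 D4 E4 | Ab3 C4 D4
Every group is a transposition down a 2nd of the one before; no shorter unit works.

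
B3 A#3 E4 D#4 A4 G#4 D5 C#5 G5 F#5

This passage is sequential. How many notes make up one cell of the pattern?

Try groups of 2 (5 cells in 10 notes):
B3 A#3 | E4 D#4 | A4 G#4 | D5 C#5 | G5 F#5
Every group is a transposition up a 4th of the one before; no shorter unit works.

2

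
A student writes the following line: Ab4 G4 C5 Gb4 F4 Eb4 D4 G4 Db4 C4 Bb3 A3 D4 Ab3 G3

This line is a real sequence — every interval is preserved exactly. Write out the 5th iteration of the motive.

Unit = 5 notes; the statements start on Ab4, Eb4, Bb3, moving down a 4th each time.
Carrying on: F3 → C3.
So cell 5 is C3 B2 E3 Bb2 A2.

C3 B2 E3 Bb2 A2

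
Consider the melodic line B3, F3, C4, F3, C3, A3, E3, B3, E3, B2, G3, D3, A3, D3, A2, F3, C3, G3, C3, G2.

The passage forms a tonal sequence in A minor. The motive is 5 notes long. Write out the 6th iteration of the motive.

Unit = 5 notes; the statements start on B3, A3, G3, F3, moving down a 2nd each time.
Extending down a 2nd: E3 → D3.
From D3 the diatonic shape gives D3 A2 E3 A2 E2.

D3 A2 E3 A2 E2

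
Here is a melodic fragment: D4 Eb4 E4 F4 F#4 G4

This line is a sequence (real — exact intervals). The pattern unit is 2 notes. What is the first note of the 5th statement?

A#4

Unit = 2 notes; the statements start on D4, E4, F#4, moving up a 2nd each time.
Extending the heads up a 2nd: G#4 → A#4.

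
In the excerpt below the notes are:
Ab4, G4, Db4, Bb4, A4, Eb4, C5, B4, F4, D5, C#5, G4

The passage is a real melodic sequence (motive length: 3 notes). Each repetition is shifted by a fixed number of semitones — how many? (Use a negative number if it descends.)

2

Unit = 3 notes; the statements start on Ab4, Bb4, C5, D5, moving up a 2nd each time.
Ab4 to Bb4 spans +2 semitones.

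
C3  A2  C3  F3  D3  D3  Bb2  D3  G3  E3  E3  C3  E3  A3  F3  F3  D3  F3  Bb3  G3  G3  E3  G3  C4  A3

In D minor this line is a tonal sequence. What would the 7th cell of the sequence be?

Unit = 5 notes; the statements start on C3, D3, E3, F3, G3, moving up a 2nd each time.
Continuing the starts: A3 → Bb3.
Statement 7 starts on Bb3 and keeps the same diatonic contour: Bb3 G3 Bb3 E4 C4.

Bb3 G3 Bb3 E4 C4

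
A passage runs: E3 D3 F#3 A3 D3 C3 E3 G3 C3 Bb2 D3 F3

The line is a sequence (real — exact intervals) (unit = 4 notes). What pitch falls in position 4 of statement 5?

Db3

The unit is 4 notes. Position-4 pitches of the 3 shown cells: A3, G3, F3.
Extending down a 2nd: Eb3 → Db3.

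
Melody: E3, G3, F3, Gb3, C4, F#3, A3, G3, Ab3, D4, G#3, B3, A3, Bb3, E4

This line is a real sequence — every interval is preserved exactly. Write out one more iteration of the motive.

A#3 C#4 B3 C4 F#4

The 5-note cells begin on E3, F#3, G#3 — each up a 2nd from the last.
So cell 4 is A#3 C#4 B3 C4 F#4.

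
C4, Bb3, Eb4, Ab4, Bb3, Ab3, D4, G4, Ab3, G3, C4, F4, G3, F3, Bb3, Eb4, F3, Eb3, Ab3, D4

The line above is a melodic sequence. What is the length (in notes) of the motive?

4

Try groups of 4 (5 cells in 20 notes):
C4 Bb3 Eb4 Ab4 | Bb3 Ab3 D4 G4 | Ab3 G3 C4 F4 | G3 F3 Bb3 Eb4 | F3 Eb3 Ab3 D4
That's a consistent down a 2nd shift per cell, and no other grouping gives one.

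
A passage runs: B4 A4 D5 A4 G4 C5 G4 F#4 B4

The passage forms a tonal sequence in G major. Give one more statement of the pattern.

F#4 E4 A4

Unit = 3 notes; the statements start on B4, A4, G4, moving down a 2nd each time.
So cell 4 is F#4 E4 A4.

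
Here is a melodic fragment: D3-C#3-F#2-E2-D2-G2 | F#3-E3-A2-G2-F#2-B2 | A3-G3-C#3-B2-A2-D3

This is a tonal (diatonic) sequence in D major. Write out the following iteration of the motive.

C#4 B3 E3 D3 C#3 F#3

Unit = 6 notes; the statements start on D3, F#3, A3, moving up a 3rd each time.
So cell 4 is C#4 B3 E3 D3 C#3 F#3.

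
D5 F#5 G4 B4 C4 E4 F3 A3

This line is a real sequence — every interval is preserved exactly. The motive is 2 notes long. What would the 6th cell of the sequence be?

Eb2 G2

Taking 2-note groups, the heads are D5, G4, C4, F3: the pattern moves down a 5th.
Continuing the starts: Bb2 → Eb2.
So cell 6 is Eb2 G2.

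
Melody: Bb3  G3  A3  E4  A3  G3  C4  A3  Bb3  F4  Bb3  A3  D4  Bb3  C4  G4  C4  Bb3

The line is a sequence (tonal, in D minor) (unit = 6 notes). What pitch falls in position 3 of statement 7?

Grouping in 6s, the 3rd note of each cell is A3, Bb3, C4.
Each moves up a 2nd. Continuing: D4 → E4 → F4 → G4.

G4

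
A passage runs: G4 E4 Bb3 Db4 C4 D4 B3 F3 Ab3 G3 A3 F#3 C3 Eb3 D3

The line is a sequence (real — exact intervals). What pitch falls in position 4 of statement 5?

F2

With 5-note cells, note 4 of each statement runs Db4, Ab3, Eb3.
Extending down a 4th: Bb2 → F2.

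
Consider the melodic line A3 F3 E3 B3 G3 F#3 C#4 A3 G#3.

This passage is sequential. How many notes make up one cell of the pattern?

Try groups of 3 (3 cells in 9 notes):
A3 F3 E3 | B3 G3 F#3 | C#4 A3 G#3
Each cell is the previous one up a 2nd — so the unit is 3 notes.

3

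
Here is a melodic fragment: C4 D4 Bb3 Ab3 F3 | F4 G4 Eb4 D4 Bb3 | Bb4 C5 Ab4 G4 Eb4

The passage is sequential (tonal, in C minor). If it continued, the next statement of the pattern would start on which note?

Unit = 5 notes; the statements start on C4, F4, Bb4, moving up a 4th each time.
The next head, up a 4th from Bb4, is Eb5.

Eb5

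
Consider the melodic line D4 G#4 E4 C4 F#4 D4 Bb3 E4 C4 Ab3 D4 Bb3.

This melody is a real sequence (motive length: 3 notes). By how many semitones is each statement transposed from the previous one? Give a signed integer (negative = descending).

The 3-note cells begin on D4, C4, Bb3, Ab3 — each down a 2nd from the last.
D4→C4 is 60 − 62 = -2 semitones.

-2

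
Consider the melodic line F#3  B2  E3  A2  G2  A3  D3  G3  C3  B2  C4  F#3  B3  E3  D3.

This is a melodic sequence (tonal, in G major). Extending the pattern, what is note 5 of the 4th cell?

F#3

With 5-note cells, note 5 of each statement runs G2, B2, D3.
One more up a 3rd gives F#3.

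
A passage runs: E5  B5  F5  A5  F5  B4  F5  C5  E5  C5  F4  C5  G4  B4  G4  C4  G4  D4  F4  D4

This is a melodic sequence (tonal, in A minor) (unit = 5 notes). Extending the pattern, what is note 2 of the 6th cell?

A3

Grouping in 5s, the 2nd note of each cell is B5, F5, C5, G4.
Extending down a 4th: D4 → A3.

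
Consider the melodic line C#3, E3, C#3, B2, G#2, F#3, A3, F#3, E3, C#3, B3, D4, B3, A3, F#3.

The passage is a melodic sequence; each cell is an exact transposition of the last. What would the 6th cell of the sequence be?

Taking 5-note groups, the heads are C#3, F#3, B3: the pattern moves up a 4th.
Carrying on: E4 → A4 → D5.
So cell 6 is D5 F5 D5 C5 A4.

D5 F5 D5 C5 A4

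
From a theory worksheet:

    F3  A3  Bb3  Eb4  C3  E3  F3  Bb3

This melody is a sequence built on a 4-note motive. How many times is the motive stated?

2

8 notes in groups of 4 gives 8/4 = 2 statements.
Starts: F3, C3 — each down a 4th.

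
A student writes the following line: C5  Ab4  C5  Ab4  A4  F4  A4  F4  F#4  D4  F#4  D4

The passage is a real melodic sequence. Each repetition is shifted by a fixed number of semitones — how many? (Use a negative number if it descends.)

-3

The 4-note cells begin on C5, A4, F#4 — each down a 3rd from the last.
C5 to A4 spans -3 semitones.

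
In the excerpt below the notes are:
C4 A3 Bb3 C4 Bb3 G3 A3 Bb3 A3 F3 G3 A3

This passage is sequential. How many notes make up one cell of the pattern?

Try groups of 4 (3 cells in 12 notes):
C4 A3 Bb3 C4 | Bb3 G3 A3 Bb3 | A3 F3 G3 A3
Every group is a transposition down a 2nd of the one before; no shorter unit works.

4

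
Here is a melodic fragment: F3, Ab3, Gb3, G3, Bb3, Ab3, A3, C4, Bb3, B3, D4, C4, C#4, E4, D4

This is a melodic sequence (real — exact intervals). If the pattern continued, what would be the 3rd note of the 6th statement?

E4

With 3-note cells, note 3 of each statement runs Gb3, Ab3, Bb3, C4, D4.
From D4, up a 2nd gives E4.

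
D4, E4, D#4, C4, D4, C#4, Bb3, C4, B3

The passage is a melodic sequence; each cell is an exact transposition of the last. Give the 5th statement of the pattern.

Gb3 Ab3 G3

With a 3-note motive the entries are D4, C4, Bb3, each down a 2nd from the previous.
Extending down a 2nd: Ab3 → Gb3.
Statement 5 starts on Gb3 and keeps the same exact contour: Gb3 Ab3 G3.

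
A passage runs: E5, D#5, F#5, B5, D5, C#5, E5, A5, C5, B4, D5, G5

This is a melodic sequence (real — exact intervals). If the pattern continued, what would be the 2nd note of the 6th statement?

F4

The unit is 4 notes. Position-2 pitches of the 3 shown cells: D#5, C#5, B4.
Extending down a 2nd: A4 → G4 → F4.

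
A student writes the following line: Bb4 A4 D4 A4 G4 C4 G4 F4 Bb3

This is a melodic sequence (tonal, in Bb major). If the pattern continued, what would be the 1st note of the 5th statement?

With 3-note cells, note 1 of each statement runs Bb4, A4, G4.
Each moves down a 2nd. Continuing: F4 → Eb4.

Eb4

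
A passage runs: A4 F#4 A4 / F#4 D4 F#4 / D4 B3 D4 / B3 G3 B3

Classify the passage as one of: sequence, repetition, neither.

Each 3-note cell is the previous one transposed down a 3rd.

sequence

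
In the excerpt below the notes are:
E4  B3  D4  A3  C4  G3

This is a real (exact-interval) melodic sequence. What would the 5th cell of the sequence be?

Ab3 Eb3

Taking 2-note groups, the heads are E4, D4, C4: the pattern moves down a 2nd.
Continuing the starts: Bb3 → Ab3.
Statement 5 starts on Ab3 and keeps the same exact contour: Ab3 Eb3.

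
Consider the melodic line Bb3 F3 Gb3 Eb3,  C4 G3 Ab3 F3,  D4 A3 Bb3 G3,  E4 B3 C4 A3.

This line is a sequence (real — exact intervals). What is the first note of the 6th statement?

With a 4-note motive the entries are Bb3, C4, D4, E4, each up a 2nd from the previous.
Continuing: F#4 → G#4. Statement 6 starts on G#4.

G#4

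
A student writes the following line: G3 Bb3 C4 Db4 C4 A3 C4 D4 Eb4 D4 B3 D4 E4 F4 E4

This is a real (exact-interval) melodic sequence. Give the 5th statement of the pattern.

The 5-note cells begin on G3, A3, B3 — each up a 2nd from the last.
Extending up a 2nd: C#4 → D#4.
Statement 5 starts on D#4 and keeps the same exact contour: D#4 F#4 G#4 A4 G#4.

D#4 F#4 G#4 A4 G#4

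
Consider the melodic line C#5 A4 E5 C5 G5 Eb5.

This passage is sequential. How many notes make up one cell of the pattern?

2

Try groups of 2 (3 cells in 6 notes):
C#5 A4 | E5 C5 | G5 Eb5
That's a consistent up a 3rd shift per cell, and no other grouping gives one.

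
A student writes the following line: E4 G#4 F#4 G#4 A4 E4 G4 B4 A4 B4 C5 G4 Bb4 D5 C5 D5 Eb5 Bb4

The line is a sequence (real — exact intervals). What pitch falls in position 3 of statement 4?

Eb5

Grouping in 6s, the 3rd note of each cell is F#4, A4, C5.
One more up a 3rd gives Eb5.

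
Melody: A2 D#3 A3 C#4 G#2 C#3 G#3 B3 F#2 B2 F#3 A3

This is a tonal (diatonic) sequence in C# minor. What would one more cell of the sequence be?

E2 A2 E3 G#3

Taking 4-note groups, the heads are A2, G#2, F#2: the pattern moves down a 2nd.
Statement 4 starts on E2 and keeps the same diatonic contour: E2 A2 E3 G#3.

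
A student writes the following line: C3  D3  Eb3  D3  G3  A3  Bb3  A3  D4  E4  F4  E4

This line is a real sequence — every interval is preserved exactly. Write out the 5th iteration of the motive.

E5 F#5 G5 F#5

Taking 4-note groups, the heads are C3, G3, D4: the pattern moves up a 5th.
Extending up a 5th: A4 → E5.
Statement 5 starts on E5 and keeps the same exact contour: E5 F#5 G5 F#5.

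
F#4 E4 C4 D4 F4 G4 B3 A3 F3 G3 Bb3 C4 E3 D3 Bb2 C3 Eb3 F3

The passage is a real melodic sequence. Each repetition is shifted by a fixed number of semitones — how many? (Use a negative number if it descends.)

Taking 6-note groups, the heads are F#4, B3, E3: the pattern moves down a 5th.
F#4→B3 is 59 − 66 = -7 semitones.

-7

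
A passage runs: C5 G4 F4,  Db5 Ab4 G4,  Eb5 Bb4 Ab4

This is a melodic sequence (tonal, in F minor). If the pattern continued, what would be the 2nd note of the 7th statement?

The unit is 3 notes. Position-2 pitches of the 3 shown cells: G4, Ab4, Bb4.
Carrying that up a 2nd forward: C5 → Db5 → Eb5 → F5.

F5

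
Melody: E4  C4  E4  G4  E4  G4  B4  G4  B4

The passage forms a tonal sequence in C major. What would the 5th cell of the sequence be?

Unit = 3 notes; the statements start on E4, G4, B4, moving up a 3rd each time.
Carrying on: D5 → F5.
Statement 5 starts on F5 and keeps the same diatonic contour: F5 D5 F5.

F5 D5 F5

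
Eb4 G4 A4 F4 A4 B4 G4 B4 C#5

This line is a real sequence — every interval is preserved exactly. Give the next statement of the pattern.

Taking 3-note groups, the heads are Eb4, F4, G4: the pattern moves up a 2nd.
So cell 4 is A4 C#5 D#5.

A4 C#5 D#5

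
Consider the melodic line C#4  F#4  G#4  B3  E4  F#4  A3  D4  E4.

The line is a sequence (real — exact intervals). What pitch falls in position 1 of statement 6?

Grouping in 3s, the 1st note of each cell is C#4, B3, A3.
Each moves down a 2nd. Continuing: G3 → F3 → Eb3.

Eb3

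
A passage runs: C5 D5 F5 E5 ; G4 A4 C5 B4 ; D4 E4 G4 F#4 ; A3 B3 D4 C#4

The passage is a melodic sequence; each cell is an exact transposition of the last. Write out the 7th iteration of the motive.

F#2 G#2 B2 A#2

The 4-note cells begin on C5, G4, D4, A3 — each down a 4th from the last.
Carrying on: E3 → B2 → F#2.
Statement 7 starts on F#2 and keeps the same exact contour: F#2 G#2 B2 A#2.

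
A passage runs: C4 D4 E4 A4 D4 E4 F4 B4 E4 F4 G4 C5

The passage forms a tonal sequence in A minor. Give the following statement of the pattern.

F4 G4 A4 D5

The 4-note cells begin on C4, D4, E4 — each up a 2nd from the last.
So cell 4 is F4 G4 A4 D5.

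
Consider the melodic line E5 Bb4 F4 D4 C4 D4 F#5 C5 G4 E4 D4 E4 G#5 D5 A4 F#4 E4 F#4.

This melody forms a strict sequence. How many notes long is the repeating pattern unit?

Try groups of 6 (3 cells in 18 notes):
E5 Bb4 F4 D4 C4 D4 | F#5 C5 G4 E4 D4 E4 | G#5 D5 A4 F#4 E4 F#4
Every group is a transposition up a 2nd of the one before; no shorter unit works.

6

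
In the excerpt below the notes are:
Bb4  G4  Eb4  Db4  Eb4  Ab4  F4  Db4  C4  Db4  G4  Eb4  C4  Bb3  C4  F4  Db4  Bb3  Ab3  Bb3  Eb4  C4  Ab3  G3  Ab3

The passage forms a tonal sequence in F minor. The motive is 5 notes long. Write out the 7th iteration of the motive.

C4 Ab3 F3 Eb3 F3

Unit = 5 notes; the statements start on Bb4, Ab4, G4, F4, Eb4, moving down a 2nd each time.
Extending down a 2nd: Db4 → C4.
So cell 7 is C4 Ab3 F3 Eb3 F3.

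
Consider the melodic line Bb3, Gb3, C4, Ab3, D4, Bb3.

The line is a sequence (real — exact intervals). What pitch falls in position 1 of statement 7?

A#4

With 2-note cells, note 1 of each statement runs Bb3, C4, D4.
Carrying that up a 2nd forward: E4 → F#4 → G#4 → A#4.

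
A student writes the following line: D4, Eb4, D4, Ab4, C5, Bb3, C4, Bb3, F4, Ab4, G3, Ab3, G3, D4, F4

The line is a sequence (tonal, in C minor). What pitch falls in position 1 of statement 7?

Grouping in 5s, the 1st note of each cell is D4, Bb3, G3.
Carrying that down a 3rd forward: Eb3 → C3 → Ab2 → F2.

F2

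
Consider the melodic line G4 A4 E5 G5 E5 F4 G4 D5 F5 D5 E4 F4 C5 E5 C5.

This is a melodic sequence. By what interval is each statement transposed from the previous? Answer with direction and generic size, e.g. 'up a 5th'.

down a 2nd

Taking 5-note groups, the heads are G4, F4, E4: the pattern moves down a 2nd.
G4 to F4 is down a 2nd.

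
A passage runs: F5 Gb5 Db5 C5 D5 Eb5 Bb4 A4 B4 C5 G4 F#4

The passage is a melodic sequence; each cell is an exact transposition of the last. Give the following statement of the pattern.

G#4 A4 E4 D#4

The 4-note cells begin on F5, D5, B4 — each down a 3rd from the last.
From G#4 the exact shape gives G#4 A4 E4 D#4.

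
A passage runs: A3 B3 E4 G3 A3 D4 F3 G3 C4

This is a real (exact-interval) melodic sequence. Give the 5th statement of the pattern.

Db3 Eb3 Ab3

Taking 3-note groups, the heads are A3, G3, F3: the pattern moves down a 2nd.
Extending down a 2nd: Eb3 → Db3.
Statement 5 starts on Db3 and keeps the same exact contour: Db3 Eb3 Ab3.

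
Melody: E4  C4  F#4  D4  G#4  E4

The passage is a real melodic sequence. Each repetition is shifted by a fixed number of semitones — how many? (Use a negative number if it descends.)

2

With a 2-note motive the entries are E4, F#4, G#4, each up a 2nd from the previous.
Counting half-steps from E4 to F#4: 2.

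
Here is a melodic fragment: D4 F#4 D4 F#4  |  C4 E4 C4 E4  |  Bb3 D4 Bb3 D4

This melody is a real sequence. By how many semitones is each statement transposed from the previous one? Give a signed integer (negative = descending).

-2

Unit = 4 notes; the statements start on D4, C4, Bb3, moving down a 2nd each time.
D4→C4 is 60 − 62 = -2 semitones.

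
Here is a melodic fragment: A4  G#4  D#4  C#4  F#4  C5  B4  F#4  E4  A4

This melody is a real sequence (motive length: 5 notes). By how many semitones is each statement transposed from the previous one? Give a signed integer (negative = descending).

With a 5-note motive the entries are A4, C5, each up a 3rd from the previous.
A4→C5 is 72 − 69 = 3 semitones.

3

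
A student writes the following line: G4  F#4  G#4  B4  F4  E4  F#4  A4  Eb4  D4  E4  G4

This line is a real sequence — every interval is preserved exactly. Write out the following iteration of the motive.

With a 4-note motive the entries are G4, F4, Eb4, each down a 2nd from the previous.
From Db4 the exact shape gives Db4 C4 D4 F4.

Db4 C4 D4 F4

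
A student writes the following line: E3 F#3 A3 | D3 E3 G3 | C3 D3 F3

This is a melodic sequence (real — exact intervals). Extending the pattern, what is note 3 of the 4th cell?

Eb3

With 3-note cells, note 3 of each statement runs A3, G3, F3.
Each moves down a 2nd; the next is Eb3.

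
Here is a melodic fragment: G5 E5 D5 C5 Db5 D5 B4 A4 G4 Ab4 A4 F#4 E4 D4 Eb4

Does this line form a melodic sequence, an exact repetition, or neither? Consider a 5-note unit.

sequence

Each 5-note cell is the previous one transposed down a 4th.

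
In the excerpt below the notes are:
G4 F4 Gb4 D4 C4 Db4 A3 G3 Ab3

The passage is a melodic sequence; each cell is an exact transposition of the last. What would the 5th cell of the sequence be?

Taking 3-note groups, the heads are G4, D4, A3: the pattern moves down a 4th.
Continuing the starts: E3 → B2.
So cell 5 is B2 A2 Bb2.

B2 A2 Bb2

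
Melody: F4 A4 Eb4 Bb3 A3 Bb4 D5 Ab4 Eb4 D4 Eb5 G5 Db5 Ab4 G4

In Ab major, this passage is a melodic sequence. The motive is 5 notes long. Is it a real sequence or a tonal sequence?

Each cell has the same semitone pattern (4, -6, -5, -1) — intervals are preserved exactly.
And A4 lies outside Ab major, so the sequence is real rather than tonal.

real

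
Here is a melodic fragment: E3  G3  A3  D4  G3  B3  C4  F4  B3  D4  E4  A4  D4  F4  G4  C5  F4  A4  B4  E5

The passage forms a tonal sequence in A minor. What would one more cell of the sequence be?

A4 C5 D5 G5

Unit = 4 notes; the statements start on E3, G3, B3, D4, F4, moving up a 3rd each time.
So cell 6 is A4 C5 D5 G5.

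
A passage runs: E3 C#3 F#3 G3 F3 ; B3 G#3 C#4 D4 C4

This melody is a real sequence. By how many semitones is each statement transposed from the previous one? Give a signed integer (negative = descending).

7

Unit = 5 notes; the statements start on E3, B3, moving up a 5th each time.
Counting half-steps from E3 to B3: 7.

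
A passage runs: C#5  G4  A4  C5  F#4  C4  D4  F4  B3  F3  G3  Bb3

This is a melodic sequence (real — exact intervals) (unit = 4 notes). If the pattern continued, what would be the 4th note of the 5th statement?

With 4-note cells, note 4 of each statement runs C5, F4, Bb3.
Each moves down a 5th. Continuing: Eb3 → Ab2.

Ab2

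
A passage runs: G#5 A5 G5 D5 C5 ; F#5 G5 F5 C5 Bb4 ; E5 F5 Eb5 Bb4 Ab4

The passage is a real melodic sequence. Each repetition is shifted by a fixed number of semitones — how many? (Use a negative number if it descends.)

-2

Taking 5-note groups, the heads are G#5, F#5, E5: the pattern moves down a 2nd.
G#5→F#5 is 78 − 80 = -2 semitones.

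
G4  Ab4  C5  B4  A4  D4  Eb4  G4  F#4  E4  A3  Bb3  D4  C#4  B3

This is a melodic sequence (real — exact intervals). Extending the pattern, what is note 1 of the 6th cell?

The unit is 5 notes. Position-1 pitches of the 3 shown cells: G4, D4, A3.
Extending down a 4th: E3 → B2 → F#2.

F#2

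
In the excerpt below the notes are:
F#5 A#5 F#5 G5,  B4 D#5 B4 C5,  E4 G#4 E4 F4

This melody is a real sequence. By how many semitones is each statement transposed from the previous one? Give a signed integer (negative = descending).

The 4-note cells begin on F#5, B4, E4 — each down a 5th from the last.
F#5 to B4 spans -7 semitones.

-7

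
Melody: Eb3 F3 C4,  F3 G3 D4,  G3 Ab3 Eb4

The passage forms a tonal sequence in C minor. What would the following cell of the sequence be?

With a 3-note motive the entries are Eb3, F3, G3, each up a 2nd from the previous.
From Ab3 the diatonic shape gives Ab3 Bb3 F4.

Ab3 Bb3 F4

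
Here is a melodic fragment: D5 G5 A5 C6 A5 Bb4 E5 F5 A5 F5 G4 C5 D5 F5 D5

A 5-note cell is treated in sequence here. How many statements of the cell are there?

15 notes in groups of 5 gives 15/5 = 3 statements.
Starts: D5, Bb4, G4 — each down a 3rd.

3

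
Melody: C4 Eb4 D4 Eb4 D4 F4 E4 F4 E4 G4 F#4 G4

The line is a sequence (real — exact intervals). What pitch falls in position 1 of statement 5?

G#4

With 4-note cells, note 1 of each statement runs C4, D4, E4.
Extending up a 2nd: F#4 → G#4.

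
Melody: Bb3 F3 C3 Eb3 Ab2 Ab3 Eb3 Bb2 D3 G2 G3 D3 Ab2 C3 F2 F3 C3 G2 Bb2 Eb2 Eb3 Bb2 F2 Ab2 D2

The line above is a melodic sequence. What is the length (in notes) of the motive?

There are 25 notes; a 5-note unit gives 5 cells:
Bb3 F3 C3 Eb3 Ab2 | Ab3 Eb3 Bb2 D3 G2 | G3 D3 Ab2 C3 F2 | F3 C3 G2 Bb2 Eb2 | Eb3 Bb2 F2 Ab2 D2
Every group is a transposition down a 2nd of the one before; no shorter unit works.

5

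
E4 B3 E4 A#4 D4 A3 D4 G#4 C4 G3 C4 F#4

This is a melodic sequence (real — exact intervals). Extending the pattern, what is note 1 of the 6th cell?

Grouping in 4s, the 1st note of each cell is E4, D4, C4.
Carrying that down a 2nd forward: Bb3 → Ab3 → Gb3.

Gb3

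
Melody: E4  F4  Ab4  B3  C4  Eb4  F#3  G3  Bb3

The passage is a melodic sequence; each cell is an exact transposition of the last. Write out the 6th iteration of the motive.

Taking 3-note groups, the heads are E4, B3, F#3: the pattern moves down a 4th.
Carrying on: C#3 → G#2 → D#2.
From D#2 the exact shape gives D#2 E2 G2.

D#2 E2 G2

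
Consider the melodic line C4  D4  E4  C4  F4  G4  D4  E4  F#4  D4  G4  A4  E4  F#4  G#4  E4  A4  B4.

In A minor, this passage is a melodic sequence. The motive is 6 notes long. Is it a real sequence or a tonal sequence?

real

Each cell has the same semitone pattern (2, 2, -4, 5, 2) — intervals are preserved exactly.
And F#4 lies outside A minor, so the sequence is real rather than tonal.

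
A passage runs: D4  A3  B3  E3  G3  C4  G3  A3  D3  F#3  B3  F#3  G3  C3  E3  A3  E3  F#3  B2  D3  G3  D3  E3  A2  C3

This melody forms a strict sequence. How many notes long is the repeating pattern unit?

25 notes total. Splitting into 5 groups of 5:
D4 A3 B3 E3 G3 | C4 G3 A3 D3 F#3 | B3 F#3 G3 C3 E3 | A3 E3 F#3 B2 D3 | G3 D3 E3 A2 C3
That's a consistent down a 2nd shift per cell, and no other grouping gives one.

5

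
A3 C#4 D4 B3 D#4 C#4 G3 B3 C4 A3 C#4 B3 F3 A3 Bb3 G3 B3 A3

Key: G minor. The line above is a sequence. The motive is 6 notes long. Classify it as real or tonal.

real

Each cell has the same semitone pattern (4, 1, -3, 4, -2) — intervals are preserved exactly.
And C#4 lies outside G minor, so the sequence is real rather than tonal.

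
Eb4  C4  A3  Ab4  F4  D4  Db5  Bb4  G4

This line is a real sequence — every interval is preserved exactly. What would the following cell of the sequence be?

Gb5 Eb5 C5

Taking 3-note groups, the heads are Eb4, Ab4, Db5: the pattern moves up a 4th.
Statement 4 starts on Gb5 and keeps the same exact contour: Gb5 Eb5 C5.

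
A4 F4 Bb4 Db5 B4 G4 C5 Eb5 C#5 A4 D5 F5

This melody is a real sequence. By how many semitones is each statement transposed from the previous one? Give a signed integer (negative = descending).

Taking 4-note groups, the heads are A4, B4, C#5: the pattern moves up a 2nd.
Counting half-steps from A4 to B4: 2.

2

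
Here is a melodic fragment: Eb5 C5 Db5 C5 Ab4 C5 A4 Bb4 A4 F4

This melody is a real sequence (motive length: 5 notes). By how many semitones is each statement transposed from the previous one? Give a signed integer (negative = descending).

-3

The 5-note cells begin on Eb5, C5 — each down a 3rd from the last.
Counting half-steps from Eb5 to C5: -3.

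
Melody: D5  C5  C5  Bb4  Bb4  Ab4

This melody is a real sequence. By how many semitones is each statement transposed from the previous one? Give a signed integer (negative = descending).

Taking 2-note groups, the heads are D5, C5, Bb4: the pattern moves down a 2nd.
Counting half-steps from D5 to C5: -2.

-2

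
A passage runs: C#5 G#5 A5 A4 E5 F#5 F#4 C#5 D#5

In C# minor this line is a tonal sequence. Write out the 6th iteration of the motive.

Unit = 3 notes; the statements start on C#5, A4, F#4, moving down a 3rd each time.
Continuing the starts: D#4 → B3 → G#3.
From G#3 the diatonic shape gives G#3 D#4 E4.

G#3 D#4 E4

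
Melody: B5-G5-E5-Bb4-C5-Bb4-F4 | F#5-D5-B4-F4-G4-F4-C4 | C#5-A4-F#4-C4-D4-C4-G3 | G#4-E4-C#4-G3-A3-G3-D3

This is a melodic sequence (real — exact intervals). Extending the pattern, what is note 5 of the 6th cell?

With 7-note cells, note 5 of each statement runs C5, G4, D4, A3.
Each moves down a 4th. Continuing: E3 → B2.

B2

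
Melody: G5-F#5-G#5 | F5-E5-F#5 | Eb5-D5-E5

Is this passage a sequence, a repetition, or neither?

Each 3-note cell is the previous one transposed down a 2nd.

sequence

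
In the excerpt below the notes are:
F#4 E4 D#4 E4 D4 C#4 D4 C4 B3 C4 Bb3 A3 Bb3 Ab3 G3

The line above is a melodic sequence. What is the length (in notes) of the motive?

There are 15 notes; a 3-note unit gives 5 cells:
F#4 E4 D#4 | E4 D4 C#4 | D4 C4 B3 | C4 Bb3 A3 | Bb3 Ab3 G3
Every group is a transposition down a 2nd of the one before; no shorter unit works.

3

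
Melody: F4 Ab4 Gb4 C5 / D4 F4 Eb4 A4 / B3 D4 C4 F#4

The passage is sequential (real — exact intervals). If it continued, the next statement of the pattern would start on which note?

G#3

With a 4-note motive the entries are F4, D4, B3, each down a 3rd from the previous.
The next head, down a 3rd from B3, is G#3.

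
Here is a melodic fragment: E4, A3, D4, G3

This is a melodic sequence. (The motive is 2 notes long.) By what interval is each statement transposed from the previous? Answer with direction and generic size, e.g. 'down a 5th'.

down a 2nd

The 2-note cells begin on E4, D4 — each down a 2nd from the last.
E4 to D4 is down a 2nd.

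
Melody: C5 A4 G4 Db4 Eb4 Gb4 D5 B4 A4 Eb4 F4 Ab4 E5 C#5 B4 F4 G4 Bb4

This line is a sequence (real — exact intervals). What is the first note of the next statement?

Taking 6-note groups, the heads are C5, D5, E5: the pattern moves up a 2nd.
The next head, up a 2nd from E5, is F#5.

F#5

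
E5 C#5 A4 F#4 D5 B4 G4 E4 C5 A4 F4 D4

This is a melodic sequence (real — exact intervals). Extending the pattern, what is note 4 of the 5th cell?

Grouping in 4s, the 4th note of each cell is F#4, E4, D4.
Carrying that down a 2nd forward: C4 → Bb3.

Bb3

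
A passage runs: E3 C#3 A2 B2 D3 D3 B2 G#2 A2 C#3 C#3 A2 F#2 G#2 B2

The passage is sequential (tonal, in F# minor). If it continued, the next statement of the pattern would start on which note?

Unit = 5 notes; the statements start on E3, D3, C#3, moving down a 2nd each time.
One more step down a 2nd gives B2.

B2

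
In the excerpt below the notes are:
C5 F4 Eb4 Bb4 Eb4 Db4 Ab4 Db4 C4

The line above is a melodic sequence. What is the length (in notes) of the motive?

9 notes total. Splitting into 3 groups of 3:
C5 F4 Eb4 | Bb4 Eb4 Db4 | Ab4 Db4 C4
Every group is a transposition down a 2nd of the one before; no shorter unit works.

3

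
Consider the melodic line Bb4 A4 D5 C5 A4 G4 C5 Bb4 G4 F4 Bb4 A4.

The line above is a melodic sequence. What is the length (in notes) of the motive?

4

12 notes total. Splitting into 3 groups of 4:
Bb4 A4 D5 C5 | A4 G4 C5 Bb4 | G4 F4 Bb4 A4
Every group is a transposition down a 2nd of the one before; no shorter unit works.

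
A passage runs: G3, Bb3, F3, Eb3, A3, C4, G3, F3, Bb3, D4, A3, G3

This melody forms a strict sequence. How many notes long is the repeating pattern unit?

4

Try groups of 4 (3 cells in 12 notes):
G3 Bb3 F3 Eb3 | A3 C4 G3 F3 | Bb3 D4 A3 G3
Every group is a transposition up a 2nd of the one before; no shorter unit works.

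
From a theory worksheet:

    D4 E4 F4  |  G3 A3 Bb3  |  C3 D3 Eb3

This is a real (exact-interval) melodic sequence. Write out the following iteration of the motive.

F2 G2 Ab2

The 3-note cells begin on D4, G3, C3 — each down a 5th from the last.
Statement 4 starts on F2 and keeps the same exact contour: F2 G2 Ab2.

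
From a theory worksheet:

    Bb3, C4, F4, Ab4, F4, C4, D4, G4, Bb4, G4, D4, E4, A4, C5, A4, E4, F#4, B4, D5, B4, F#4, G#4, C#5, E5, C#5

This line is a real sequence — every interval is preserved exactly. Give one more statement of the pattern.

G#4 A#4 D#5 F#5 D#5

Unit = 5 notes; the statements start on Bb3, C4, D4, E4, F#4, moving up a 2nd each time.
From G#4 the exact shape gives G#4 A#4 D#5 F#5 D#5.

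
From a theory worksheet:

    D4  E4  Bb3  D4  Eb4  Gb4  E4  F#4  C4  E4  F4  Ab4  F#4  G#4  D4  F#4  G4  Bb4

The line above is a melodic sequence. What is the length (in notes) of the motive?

6

18 notes total. Splitting into 3 groups of 6:
D4 E4 Bb3 D4 Eb4 Gb4 | E4 F#4 C4 E4 F4 Ab4 | F#4 G#4 D4 F#4 G4 Bb4
That's a consistent up a 2nd shift per cell, and no other grouping gives one.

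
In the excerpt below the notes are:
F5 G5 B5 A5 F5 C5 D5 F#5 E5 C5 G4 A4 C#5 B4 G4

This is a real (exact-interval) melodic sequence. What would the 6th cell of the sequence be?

E3 F#3 A#3 G#3 E3

Taking 5-note groups, the heads are F5, C5, G4: the pattern moves down a 4th.
Continuing the starts: D4 → A3 → E3.
So cell 6 is E3 F#3 A#3 G#3 E3.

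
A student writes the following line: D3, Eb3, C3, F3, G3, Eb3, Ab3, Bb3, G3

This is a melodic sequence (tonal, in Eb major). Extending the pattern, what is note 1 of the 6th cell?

With 3-note cells, note 1 of each statement runs D3, F3, Ab3.
Each moves up a 3rd. Continuing: C4 → Eb4 → G4.

G4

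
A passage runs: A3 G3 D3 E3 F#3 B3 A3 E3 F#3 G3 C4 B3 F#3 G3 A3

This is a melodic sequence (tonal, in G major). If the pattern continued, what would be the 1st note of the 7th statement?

With 5-note cells, note 1 of each statement runs A3, B3, C4.
Carrying that up a 2nd forward: D4 → E4 → F#4 → G4.

G4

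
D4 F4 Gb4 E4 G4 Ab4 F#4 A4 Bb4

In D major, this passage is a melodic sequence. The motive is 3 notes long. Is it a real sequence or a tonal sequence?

Each cell has the same semitone pattern (3, 1) — intervals are preserved exactly.
And F4 lies outside D major, so the sequence is real rather than tonal.

real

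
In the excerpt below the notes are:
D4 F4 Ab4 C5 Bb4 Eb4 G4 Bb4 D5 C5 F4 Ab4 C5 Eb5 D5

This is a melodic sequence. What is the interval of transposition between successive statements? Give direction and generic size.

With a 5-note motive the entries are D4, Eb4, F4, each up a 2nd from the previous.
D4 to Eb4 is up a 2nd.

up a 2nd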